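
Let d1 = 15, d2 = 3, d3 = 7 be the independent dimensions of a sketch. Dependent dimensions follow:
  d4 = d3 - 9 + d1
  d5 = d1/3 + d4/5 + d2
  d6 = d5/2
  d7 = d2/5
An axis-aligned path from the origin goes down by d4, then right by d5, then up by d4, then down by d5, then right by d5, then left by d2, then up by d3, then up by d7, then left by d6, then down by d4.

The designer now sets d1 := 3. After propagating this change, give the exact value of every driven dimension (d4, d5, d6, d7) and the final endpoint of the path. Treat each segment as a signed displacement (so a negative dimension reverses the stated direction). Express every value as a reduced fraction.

d4 = 1
d5 = 21/5
d6 = 21/10
d7 = 3/5
endpoint = (33/10, 12/5)

Apply edit: d1 := 3
  d4 = d3 - 9 + d1 = 1
  d5 = d1/3 + d4/5 + d2 = 21/5
  d6 = d5/2 = 21/10
  d7 = d2/5 = 3/5
Walk from origin (0, 0):
  seg 1: down by d4 = 1 → (0, -1)
  seg 2: right by d5 = 21/5 → (21/5, -1)
  seg 3: up by d4 = 1 → (21/5, 0)
  seg 4: down by d5 = 21/5 → (21/5, -21/5)
  seg 5: right by d5 = 21/5 → (42/5, -21/5)
  seg 6: left by d2 = 3 → (27/5, -21/5)
  seg 7: up by d3 = 7 → (27/5, 14/5)
  seg 8: up by d7 = 3/5 → (27/5, 17/5)
  seg 9: left by d6 = 21/10 → (33/10, 17/5)
  seg 10: down by d4 = 1 → (33/10, 12/5)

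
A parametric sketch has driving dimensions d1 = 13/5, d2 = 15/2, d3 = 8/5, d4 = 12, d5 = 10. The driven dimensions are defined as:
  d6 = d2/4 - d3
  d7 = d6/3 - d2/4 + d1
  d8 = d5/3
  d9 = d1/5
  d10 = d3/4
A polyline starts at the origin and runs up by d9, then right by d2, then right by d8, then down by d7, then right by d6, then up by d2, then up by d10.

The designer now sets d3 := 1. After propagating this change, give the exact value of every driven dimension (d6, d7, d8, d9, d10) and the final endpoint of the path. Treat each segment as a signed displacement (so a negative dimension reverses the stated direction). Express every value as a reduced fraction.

d6 = 7/8
d7 = 61/60
d8 = 10/3
d9 = 13/25
d10 = 1/4
endpoint = (281/24, 544/75)

Apply edit: d3 := 1
  d6 = d2/4 - d3 = 7/8
  d7 = d6/3 - d2/4 + d1 = 61/60
  d8 = d5/3 = 10/3
  d9 = d1/5 = 13/25
  d10 = d3/4 = 1/4
Walk from origin (0, 0):
  seg 1: up by d9 = 13/25 → (0, 13/25)
  seg 2: right by d2 = 15/2 → (15/2, 13/25)
  seg 3: right by d8 = 10/3 → (65/6, 13/25)
  seg 4: down by d7 = 61/60 → (65/6, -149/300)
  seg 5: right by d6 = 7/8 → (281/24, -149/300)
  seg 6: up by d2 = 15/2 → (281/24, 2101/300)
  seg 7: up by d10 = 1/4 → (281/24, 544/75)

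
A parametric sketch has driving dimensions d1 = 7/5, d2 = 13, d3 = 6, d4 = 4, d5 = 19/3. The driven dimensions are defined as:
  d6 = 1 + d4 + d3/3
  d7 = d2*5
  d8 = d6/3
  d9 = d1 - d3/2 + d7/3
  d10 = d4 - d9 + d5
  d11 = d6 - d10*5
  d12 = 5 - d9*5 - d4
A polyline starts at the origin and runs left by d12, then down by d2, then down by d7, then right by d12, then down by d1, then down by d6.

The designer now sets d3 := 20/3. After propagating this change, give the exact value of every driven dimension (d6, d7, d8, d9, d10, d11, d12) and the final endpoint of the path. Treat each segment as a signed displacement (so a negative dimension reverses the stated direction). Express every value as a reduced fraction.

d6 = 65/9
d7 = 65
d8 = 65/27
d9 = 296/15
d10 = -47/5
d11 = 488/9
d12 = -293/3
endpoint = (0, -3898/45)

Apply edit: d3 := 20/3
  d6 = 1 + d4 + d3/3 = 65/9
  d7 = d2*5 = 65
  d8 = d6/3 = 65/27
  d9 = d1 - d3/2 + d7/3 = 296/15
  d10 = d4 - d9 + d5 = -47/5
  d11 = d6 - d10*5 = 488/9
  d12 = 5 - d9*5 - d4 = -293/3
Walk from origin (0, 0):
  seg 1: left by d12 = -293/3 → (293/3, 0)
  seg 2: down by d2 = 13 → (293/3, -13)
  seg 3: down by d7 = 65 → (293/3, -78)
  seg 4: right by d12 = -293/3 → (0, -78)
  seg 5: down by d1 = 7/5 → (0, -397/5)
  seg 6: down by d6 = 65/9 → (0, -3898/45)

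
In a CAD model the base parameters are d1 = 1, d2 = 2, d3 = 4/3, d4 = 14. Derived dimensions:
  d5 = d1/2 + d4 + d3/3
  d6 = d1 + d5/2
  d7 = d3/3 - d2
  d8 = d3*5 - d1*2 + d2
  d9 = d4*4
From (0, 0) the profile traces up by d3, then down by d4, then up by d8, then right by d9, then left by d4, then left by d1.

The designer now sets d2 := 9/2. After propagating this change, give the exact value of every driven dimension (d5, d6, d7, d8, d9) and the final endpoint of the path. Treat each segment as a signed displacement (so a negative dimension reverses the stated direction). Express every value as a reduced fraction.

d5 = 269/18
d6 = 305/36
d7 = -73/18
d8 = 55/6
d9 = 56
endpoint = (41, -7/2)

Apply edit: d2 := 9/2
  d5 = d1/2 + d4 + d3/3 = 269/18
  d6 = d1 + d5/2 = 305/36
  d7 = d3/3 - d2 = -73/18
  d8 = d3*5 - d1*2 + d2 = 55/6
  d9 = d4*4 = 56
Walk from origin (0, 0):
  seg 1: up by d3 = 4/3 → (0, 4/3)
  seg 2: down by d4 = 14 → (0, -38/3)
  seg 3: up by d8 = 55/6 → (0, -7/2)
  seg 4: right by d9 = 56 → (56, -7/2)
  seg 5: left by d4 = 14 → (42, -7/2)
  seg 6: left by d1 = 1 → (41, -7/2)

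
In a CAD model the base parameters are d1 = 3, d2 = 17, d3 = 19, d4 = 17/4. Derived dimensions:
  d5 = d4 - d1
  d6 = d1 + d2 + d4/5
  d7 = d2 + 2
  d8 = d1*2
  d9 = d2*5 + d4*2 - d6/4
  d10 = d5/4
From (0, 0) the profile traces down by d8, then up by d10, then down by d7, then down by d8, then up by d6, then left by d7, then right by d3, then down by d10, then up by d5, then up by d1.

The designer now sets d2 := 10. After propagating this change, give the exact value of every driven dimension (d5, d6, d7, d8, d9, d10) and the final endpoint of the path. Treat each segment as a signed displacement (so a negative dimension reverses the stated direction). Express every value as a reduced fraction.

d5 = 5/4
d6 = 277/20
d7 = 12
d8 = 6
d9 = 4403/80
d10 = 5/16
endpoint = (7, -59/10)

Apply edit: d2 := 10
  d5 = d4 - d1 = 5/4
  d6 = d1 + d2 + d4/5 = 277/20
  d7 = d2 + 2 = 12
  d8 = d1*2 = 6
  d9 = d2*5 + d4*2 - d6/4 = 4403/80
  d10 = d5/4 = 5/16
Walk from origin (0, 0):
  seg 1: down by d8 = 6 → (0, -6)
  seg 2: up by d10 = 5/16 → (0, -91/16)
  seg 3: down by d7 = 12 → (0, -283/16)
  seg 4: down by d8 = 6 → (0, -379/16)
  seg 5: up by d6 = 277/20 → (0, -787/80)
  seg 6: left by d7 = 12 → (-12, -787/80)
  seg 7: right by d3 = 19 → (7, -787/80)
  seg 8: down by d10 = 5/16 → (7, -203/20)
  seg 9: up by d5 = 5/4 → (7, -89/10)
  seg 10: up by d1 = 3 → (7, -59/10)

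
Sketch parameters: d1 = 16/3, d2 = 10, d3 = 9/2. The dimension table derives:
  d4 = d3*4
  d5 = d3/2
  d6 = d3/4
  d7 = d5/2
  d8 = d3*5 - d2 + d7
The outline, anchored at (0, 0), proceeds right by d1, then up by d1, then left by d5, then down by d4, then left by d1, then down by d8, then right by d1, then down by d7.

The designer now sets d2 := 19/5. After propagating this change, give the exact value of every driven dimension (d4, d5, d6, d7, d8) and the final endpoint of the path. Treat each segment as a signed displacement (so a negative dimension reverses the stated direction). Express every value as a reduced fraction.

d4 = 18
d5 = 9/4
d6 = 9/8
d7 = 9/8
d8 = 793/40
endpoint = (37/12, -2017/60)

Apply edit: d2 := 19/5
  d4 = d3*4 = 18
  d5 = d3/2 = 9/4
  d6 = d3/4 = 9/8
  d7 = d5/2 = 9/8
  d8 = d3*5 - d2 + d7 = 793/40
Walk from origin (0, 0):
  seg 1: right by d1 = 16/3 → (16/3, 0)
  seg 2: up by d1 = 16/3 → (16/3, 16/3)
  seg 3: left by d5 = 9/4 → (37/12, 16/3)
  seg 4: down by d4 = 18 → (37/12, -38/3)
  seg 5: left by d1 = 16/3 → (-9/4, -38/3)
  seg 6: down by d8 = 793/40 → (-9/4, -3899/120)
  seg 7: right by d1 = 16/3 → (37/12, -3899/120)
  seg 8: down by d7 = 9/8 → (37/12, -2017/60)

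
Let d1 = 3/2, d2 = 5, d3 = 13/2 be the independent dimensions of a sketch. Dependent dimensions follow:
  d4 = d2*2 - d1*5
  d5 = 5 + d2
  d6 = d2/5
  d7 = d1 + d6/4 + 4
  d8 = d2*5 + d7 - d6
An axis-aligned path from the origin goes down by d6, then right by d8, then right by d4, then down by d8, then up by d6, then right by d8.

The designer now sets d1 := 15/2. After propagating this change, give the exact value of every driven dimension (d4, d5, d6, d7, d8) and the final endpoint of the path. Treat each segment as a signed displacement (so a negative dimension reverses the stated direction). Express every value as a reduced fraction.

d4 = -55/2
d5 = 10
d6 = 1
d7 = 47/4
d8 = 143/4
endpoint = (44, -143/4)

Apply edit: d1 := 15/2
  d4 = d2*2 - d1*5 = -55/2
  d5 = 5 + d2 = 10
  d6 = d2/5 = 1
  d7 = d1 + d6/4 + 4 = 47/4
  d8 = d2*5 + d7 - d6 = 143/4
Walk from origin (0, 0):
  seg 1: down by d6 = 1 → (0, -1)
  seg 2: right by d8 = 143/4 → (143/4, -1)
  seg 3: right by d4 = -55/2 → (33/4, -1)
  seg 4: down by d8 = 143/4 → (33/4, -147/4)
  seg 5: up by d6 = 1 → (33/4, -143/4)
  seg 6: right by d8 = 143/4 → (44, -143/4)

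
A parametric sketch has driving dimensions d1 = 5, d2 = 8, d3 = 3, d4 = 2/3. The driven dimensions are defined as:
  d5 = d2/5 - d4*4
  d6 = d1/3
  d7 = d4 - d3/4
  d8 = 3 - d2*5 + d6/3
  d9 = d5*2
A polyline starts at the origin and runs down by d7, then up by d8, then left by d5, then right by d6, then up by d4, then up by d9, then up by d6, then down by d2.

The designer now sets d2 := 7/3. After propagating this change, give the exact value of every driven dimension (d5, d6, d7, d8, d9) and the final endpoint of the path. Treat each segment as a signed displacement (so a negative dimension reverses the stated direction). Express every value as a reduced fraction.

d5 = -11/5
d6 = 5/3
d7 = -1/12
d8 = -73/9
d9 = -22/5
endpoint = (58/15, -2237/180)

Apply edit: d2 := 7/3
  d5 = d2/5 - d4*4 = -11/5
  d6 = d1/3 = 5/3
  d7 = d4 - d3/4 = -1/12
  d8 = 3 - d2*5 + d6/3 = -73/9
  d9 = d5*2 = -22/5
Walk from origin (0, 0):
  seg 1: down by d7 = -1/12 → (0, 1/12)
  seg 2: up by d8 = -73/9 → (0, -289/36)
  seg 3: left by d5 = -11/5 → (11/5, -289/36)
  seg 4: right by d6 = 5/3 → (58/15, -289/36)
  seg 5: up by d4 = 2/3 → (58/15, -265/36)
  seg 6: up by d9 = -22/5 → (58/15, -2117/180)
  seg 7: up by d6 = 5/3 → (58/15, -1817/180)
  seg 8: down by d2 = 7/3 → (58/15, -2237/180)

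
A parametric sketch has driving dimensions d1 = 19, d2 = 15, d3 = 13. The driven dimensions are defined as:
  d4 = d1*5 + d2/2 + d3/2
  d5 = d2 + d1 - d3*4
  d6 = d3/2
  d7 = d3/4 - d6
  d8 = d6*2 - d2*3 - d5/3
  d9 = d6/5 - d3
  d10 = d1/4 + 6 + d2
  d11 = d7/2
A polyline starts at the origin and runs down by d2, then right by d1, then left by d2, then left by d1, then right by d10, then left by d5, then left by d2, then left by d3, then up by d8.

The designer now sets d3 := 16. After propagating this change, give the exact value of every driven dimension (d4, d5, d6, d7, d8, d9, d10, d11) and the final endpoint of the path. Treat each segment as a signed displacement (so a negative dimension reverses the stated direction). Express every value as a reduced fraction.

Apply edit: d3 := 16
  d4 = d1*5 + d2/2 + d3/2 = 221/2
  d5 = d2 + d1 - d3*4 = -30
  d6 = d3/2 = 8
  d7 = d3/4 - d6 = -4
  d8 = d6*2 - d2*3 - d5/3 = -19
  d9 = d6/5 - d3 = -72/5
  d10 = d1/4 + 6 + d2 = 103/4
  d11 = d7/2 = -2
Walk from origin (0, 0):
  seg 1: down by d2 = 15 → (0, -15)
  seg 2: right by d1 = 19 → (19, -15)
  seg 3: left by d2 = 15 → (4, -15)
  seg 4: left by d1 = 19 → (-15, -15)
  seg 5: right by d10 = 103/4 → (43/4, -15)
  seg 6: left by d5 = -30 → (163/4, -15)
  seg 7: left by d2 = 15 → (103/4, -15)
  seg 8: left by d3 = 16 → (39/4, -15)
  seg 9: up by d8 = -19 → (39/4, -34)

d4 = 221/2
d5 = -30
d6 = 8
d7 = -4
d8 = -19
d9 = -72/5
d10 = 103/4
d11 = -2
endpoint = (39/4, -34)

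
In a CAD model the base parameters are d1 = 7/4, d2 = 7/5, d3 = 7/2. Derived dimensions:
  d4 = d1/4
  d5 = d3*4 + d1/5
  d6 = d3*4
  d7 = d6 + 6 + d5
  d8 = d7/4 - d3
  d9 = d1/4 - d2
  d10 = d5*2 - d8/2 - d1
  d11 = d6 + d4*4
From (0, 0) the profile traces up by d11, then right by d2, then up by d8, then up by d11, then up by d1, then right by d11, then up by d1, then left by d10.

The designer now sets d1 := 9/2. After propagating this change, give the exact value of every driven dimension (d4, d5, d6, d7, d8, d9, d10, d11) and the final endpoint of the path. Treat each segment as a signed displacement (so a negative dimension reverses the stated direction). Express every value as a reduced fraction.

Apply edit: d1 := 9/2
  d4 = d1/4 = 9/8
  d5 = d3*4 + d1/5 = 149/10
  d6 = d3*4 = 14
  d7 = d6 + 6 + d5 = 349/10
  d8 = d7/4 - d3 = 209/40
  d9 = d1/4 - d2 = -11/40
  d10 = d5*2 - d8/2 - d1 = 363/16
  d11 = d6 + d4*4 = 37/2
Walk from origin (0, 0):
  seg 1: up by d11 = 37/2 → (0, 37/2)
  seg 2: right by d2 = 7/5 → (7/5, 37/2)
  seg 3: up by d8 = 209/40 → (7/5, 949/40)
  seg 4: up by d11 = 37/2 → (7/5, 1689/40)
  seg 5: up by d1 = 9/2 → (7/5, 1869/40)
  seg 6: right by d11 = 37/2 → (199/10, 1869/40)
  seg 7: up by d1 = 9/2 → (199/10, 2049/40)
  seg 8: left by d10 = 363/16 → (-223/80, 2049/40)

d4 = 9/8
d5 = 149/10
d6 = 14
d7 = 349/10
d8 = 209/40
d9 = -11/40
d10 = 363/16
d11 = 37/2
endpoint = (-223/80, 2049/40)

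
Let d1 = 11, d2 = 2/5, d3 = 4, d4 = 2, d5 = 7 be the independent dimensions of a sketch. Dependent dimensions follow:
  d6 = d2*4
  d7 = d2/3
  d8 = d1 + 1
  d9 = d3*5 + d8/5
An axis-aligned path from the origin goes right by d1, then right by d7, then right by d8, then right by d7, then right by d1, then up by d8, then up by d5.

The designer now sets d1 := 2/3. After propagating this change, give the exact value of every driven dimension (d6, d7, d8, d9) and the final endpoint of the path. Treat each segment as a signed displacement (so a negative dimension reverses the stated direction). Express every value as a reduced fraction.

d6 = 8/5
d7 = 2/15
d8 = 5/3
d9 = 61/3
endpoint = (49/15, 26/3)

Apply edit: d1 := 2/3
  d6 = d2*4 = 8/5
  d7 = d2/3 = 2/15
  d8 = d1 + 1 = 5/3
  d9 = d3*5 + d8/5 = 61/3
Walk from origin (0, 0):
  seg 1: right by d1 = 2/3 → (2/3, 0)
  seg 2: right by d7 = 2/15 → (4/5, 0)
  seg 3: right by d8 = 5/3 → (37/15, 0)
  seg 4: right by d7 = 2/15 → (13/5, 0)
  seg 5: right by d1 = 2/3 → (49/15, 0)
  seg 6: up by d8 = 5/3 → (49/15, 5/3)
  seg 7: up by d5 = 7 → (49/15, 26/3)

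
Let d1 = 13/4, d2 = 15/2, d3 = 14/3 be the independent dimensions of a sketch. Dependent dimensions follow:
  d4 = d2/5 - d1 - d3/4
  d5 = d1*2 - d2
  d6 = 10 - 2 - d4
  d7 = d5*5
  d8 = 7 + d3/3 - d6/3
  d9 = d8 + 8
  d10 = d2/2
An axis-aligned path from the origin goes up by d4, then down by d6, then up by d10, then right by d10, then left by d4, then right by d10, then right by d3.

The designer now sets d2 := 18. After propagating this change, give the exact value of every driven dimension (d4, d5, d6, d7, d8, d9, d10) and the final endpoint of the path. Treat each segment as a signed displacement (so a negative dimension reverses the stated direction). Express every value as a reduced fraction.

d4 = -49/60
d5 = -23/2
d6 = 529/60
d7 = -115/2
d8 = 337/60
d9 = 817/60
d10 = 9
endpoint = (1409/60, -19/30)

Apply edit: d2 := 18
  d4 = d2/5 - d1 - d3/4 = -49/60
  d5 = d1*2 - d2 = -23/2
  d6 = 10 - 2 - d4 = 529/60
  d7 = d5*5 = -115/2
  d8 = 7 + d3/3 - d6/3 = 337/60
  d9 = d8 + 8 = 817/60
  d10 = d2/2 = 9
Walk from origin (0, 0):
  seg 1: up by d4 = -49/60 → (0, -49/60)
  seg 2: down by d6 = 529/60 → (0, -289/30)
  seg 3: up by d10 = 9 → (0, -19/30)
  seg 4: right by d10 = 9 → (9, -19/30)
  seg 5: left by d4 = -49/60 → (589/60, -19/30)
  seg 6: right by d10 = 9 → (1129/60, -19/30)
  seg 7: right by d3 = 14/3 → (1409/60, -19/30)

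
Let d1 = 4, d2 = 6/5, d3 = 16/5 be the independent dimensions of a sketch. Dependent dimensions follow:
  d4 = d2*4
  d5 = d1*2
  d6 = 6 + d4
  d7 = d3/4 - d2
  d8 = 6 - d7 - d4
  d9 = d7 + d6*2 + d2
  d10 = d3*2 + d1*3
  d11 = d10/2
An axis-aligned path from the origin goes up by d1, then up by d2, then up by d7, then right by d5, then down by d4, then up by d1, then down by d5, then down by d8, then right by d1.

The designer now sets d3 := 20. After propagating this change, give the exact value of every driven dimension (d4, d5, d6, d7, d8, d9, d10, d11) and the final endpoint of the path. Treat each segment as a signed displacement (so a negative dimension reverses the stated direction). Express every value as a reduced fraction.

Apply edit: d3 := 20
  d4 = d2*4 = 24/5
  d5 = d1*2 = 8
  d6 = 6 + d4 = 54/5
  d7 = d3/4 - d2 = 19/5
  d8 = 6 - d7 - d4 = -13/5
  d9 = d7 + d6*2 + d2 = 133/5
  d10 = d3*2 + d1*3 = 52
  d11 = d10/2 = 26
Walk from origin (0, 0):
  seg 1: up by d1 = 4 → (0, 4)
  seg 2: up by d2 = 6/5 → (0, 26/5)
  seg 3: up by d7 = 19/5 → (0, 9)
  seg 4: right by d5 = 8 → (8, 9)
  seg 5: down by d4 = 24/5 → (8, 21/5)
  seg 6: up by d1 = 4 → (8, 41/5)
  seg 7: down by d5 = 8 → (8, 1/5)
  seg 8: down by d8 = -13/5 → (8, 14/5)
  seg 9: right by d1 = 4 → (12, 14/5)

d4 = 24/5
d5 = 8
d6 = 54/5
d7 = 19/5
d8 = -13/5
d9 = 133/5
d10 = 52
d11 = 26
endpoint = (12, 14/5)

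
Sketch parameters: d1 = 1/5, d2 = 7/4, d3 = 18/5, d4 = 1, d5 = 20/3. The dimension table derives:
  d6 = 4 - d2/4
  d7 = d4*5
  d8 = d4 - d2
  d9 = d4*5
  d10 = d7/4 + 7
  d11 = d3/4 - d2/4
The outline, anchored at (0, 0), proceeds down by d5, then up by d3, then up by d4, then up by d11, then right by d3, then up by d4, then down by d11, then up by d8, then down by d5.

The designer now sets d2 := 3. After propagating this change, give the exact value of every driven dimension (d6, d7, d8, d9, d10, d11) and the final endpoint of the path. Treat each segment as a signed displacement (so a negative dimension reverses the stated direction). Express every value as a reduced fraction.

Apply edit: d2 := 3
  d6 = 4 - d2/4 = 13/4
  d7 = d4*5 = 5
  d8 = d4 - d2 = -2
  d9 = d4*5 = 5
  d10 = d7/4 + 7 = 33/4
  d11 = d3/4 - d2/4 = 3/20
Walk from origin (0, 0):
  seg 1: down by d5 = 20/3 → (0, -20/3)
  seg 2: up by d3 = 18/5 → (0, -46/15)
  seg 3: up by d4 = 1 → (0, -31/15)
  seg 4: up by d11 = 3/20 → (0, -23/12)
  seg 5: right by d3 = 18/5 → (18/5, -23/12)
  seg 6: up by d4 = 1 → (18/5, -11/12)
  seg 7: down by d11 = 3/20 → (18/5, -16/15)
  seg 8: up by d8 = -2 → (18/5, -46/15)
  seg 9: down by d5 = 20/3 → (18/5, -146/15)

d6 = 13/4
d7 = 5
d8 = -2
d9 = 5
d10 = 33/4
d11 = 3/20
endpoint = (18/5, -146/15)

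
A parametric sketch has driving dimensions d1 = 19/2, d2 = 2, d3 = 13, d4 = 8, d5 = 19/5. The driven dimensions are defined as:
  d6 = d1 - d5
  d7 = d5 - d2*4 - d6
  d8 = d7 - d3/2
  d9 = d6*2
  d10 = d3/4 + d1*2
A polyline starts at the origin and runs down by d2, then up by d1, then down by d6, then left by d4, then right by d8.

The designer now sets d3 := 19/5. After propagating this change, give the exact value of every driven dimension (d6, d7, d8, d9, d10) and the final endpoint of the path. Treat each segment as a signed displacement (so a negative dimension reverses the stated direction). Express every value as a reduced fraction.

d6 = 57/10
d7 = -99/10
d8 = -59/5
d9 = 57/5
d10 = 399/20
endpoint = (-99/5, 9/5)

Apply edit: d3 := 19/5
  d6 = d1 - d5 = 57/10
  d7 = d5 - d2*4 - d6 = -99/10
  d8 = d7 - d3/2 = -59/5
  d9 = d6*2 = 57/5
  d10 = d3/4 + d1*2 = 399/20
Walk from origin (0, 0):
  seg 1: down by d2 = 2 → (0, -2)
  seg 2: up by d1 = 19/2 → (0, 15/2)
  seg 3: down by d6 = 57/10 → (0, 9/5)
  seg 4: left by d4 = 8 → (-8, 9/5)
  seg 5: right by d8 = -59/5 → (-99/5, 9/5)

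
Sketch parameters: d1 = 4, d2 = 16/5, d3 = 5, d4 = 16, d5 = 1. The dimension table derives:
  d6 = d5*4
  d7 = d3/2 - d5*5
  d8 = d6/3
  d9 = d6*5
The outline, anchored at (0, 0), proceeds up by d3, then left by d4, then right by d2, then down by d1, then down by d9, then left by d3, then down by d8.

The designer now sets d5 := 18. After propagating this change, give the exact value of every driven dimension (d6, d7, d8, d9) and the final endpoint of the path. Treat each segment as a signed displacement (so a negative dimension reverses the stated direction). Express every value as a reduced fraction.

d6 = 72
d7 = -175/2
d8 = 24
d9 = 360
endpoint = (-89/5, -383)

Apply edit: d5 := 18
  d6 = d5*4 = 72
  d7 = d3/2 - d5*5 = -175/2
  d8 = d6/3 = 24
  d9 = d6*5 = 360
Walk from origin (0, 0):
  seg 1: up by d3 = 5 → (0, 5)
  seg 2: left by d4 = 16 → (-16, 5)
  seg 3: right by d2 = 16/5 → (-64/5, 5)
  seg 4: down by d1 = 4 → (-64/5, 1)
  seg 5: down by d9 = 360 → (-64/5, -359)
  seg 6: left by d3 = 5 → (-89/5, -359)
  seg 7: down by d8 = 24 → (-89/5, -383)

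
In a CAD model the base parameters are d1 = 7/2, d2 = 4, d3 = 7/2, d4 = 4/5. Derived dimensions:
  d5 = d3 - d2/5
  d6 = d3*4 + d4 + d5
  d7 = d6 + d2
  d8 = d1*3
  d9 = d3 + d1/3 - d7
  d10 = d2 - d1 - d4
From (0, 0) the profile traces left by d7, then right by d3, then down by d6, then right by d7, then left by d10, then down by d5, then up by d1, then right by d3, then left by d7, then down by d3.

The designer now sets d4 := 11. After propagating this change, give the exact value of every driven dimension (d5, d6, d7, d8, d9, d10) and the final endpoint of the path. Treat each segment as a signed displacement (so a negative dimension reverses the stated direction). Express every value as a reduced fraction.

d5 = 27/10
d6 = 277/10
d7 = 317/10
d8 = 21/2
d9 = -811/30
d10 = -21/2
endpoint = (-71/5, -152/5)

Apply edit: d4 := 11
  d5 = d3 - d2/5 = 27/10
  d6 = d3*4 + d4 + d5 = 277/10
  d7 = d6 + d2 = 317/10
  d8 = d1*3 = 21/2
  d9 = d3 + d1/3 - d7 = -811/30
  d10 = d2 - d1 - d4 = -21/2
Walk from origin (0, 0):
  seg 1: left by d7 = 317/10 → (-317/10, 0)
  seg 2: right by d3 = 7/2 → (-141/5, 0)
  seg 3: down by d6 = 277/10 → (-141/5, -277/10)
  seg 4: right by d7 = 317/10 → (7/2, -277/10)
  seg 5: left by d10 = -21/2 → (14, -277/10)
  seg 6: down by d5 = 27/10 → (14, -152/5)
  seg 7: up by d1 = 7/2 → (14, -269/10)
  seg 8: right by d3 = 7/2 → (35/2, -269/10)
  seg 9: left by d7 = 317/10 → (-71/5, -269/10)
  seg 10: down by d3 = 7/2 → (-71/5, -152/5)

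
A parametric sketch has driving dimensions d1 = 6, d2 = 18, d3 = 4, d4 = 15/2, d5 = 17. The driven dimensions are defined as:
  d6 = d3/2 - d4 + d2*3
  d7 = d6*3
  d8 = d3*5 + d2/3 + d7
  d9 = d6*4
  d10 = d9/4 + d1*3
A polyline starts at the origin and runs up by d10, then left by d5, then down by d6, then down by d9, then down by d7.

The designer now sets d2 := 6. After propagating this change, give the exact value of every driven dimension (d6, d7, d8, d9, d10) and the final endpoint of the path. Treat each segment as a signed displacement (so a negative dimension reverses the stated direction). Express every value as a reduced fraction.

Apply edit: d2 := 6
  d6 = d3/2 - d4 + d2*3 = 25/2
  d7 = d6*3 = 75/2
  d8 = d3*5 + d2/3 + d7 = 119/2
  d9 = d6*4 = 50
  d10 = d9/4 + d1*3 = 61/2
Walk from origin (0, 0):
  seg 1: up by d10 = 61/2 → (0, 61/2)
  seg 2: left by d5 = 17 → (-17, 61/2)
  seg 3: down by d6 = 25/2 → (-17, 18)
  seg 4: down by d9 = 50 → (-17, -32)
  seg 5: down by d7 = 75/2 → (-17, -139/2)

d6 = 25/2
d7 = 75/2
d8 = 119/2
d9 = 50
d10 = 61/2
endpoint = (-17, -139/2)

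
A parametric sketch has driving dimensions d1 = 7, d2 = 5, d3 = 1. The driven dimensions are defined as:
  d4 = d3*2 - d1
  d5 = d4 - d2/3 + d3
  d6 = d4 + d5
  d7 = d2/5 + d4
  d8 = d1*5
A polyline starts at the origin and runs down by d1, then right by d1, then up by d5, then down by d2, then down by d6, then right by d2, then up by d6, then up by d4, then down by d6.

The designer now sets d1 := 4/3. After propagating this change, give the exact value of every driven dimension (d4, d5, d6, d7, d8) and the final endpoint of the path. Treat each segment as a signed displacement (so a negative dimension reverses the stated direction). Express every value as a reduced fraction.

d4 = 2/3
d5 = 0
d6 = 2/3
d7 = 5/3
d8 = 20/3
endpoint = (19/3, -19/3)

Apply edit: d1 := 4/3
  d4 = d3*2 - d1 = 2/3
  d5 = d4 - d2/3 + d3 = 0
  d6 = d4 + d5 = 2/3
  d7 = d2/5 + d4 = 5/3
  d8 = d1*5 = 20/3
Walk from origin (0, 0):
  seg 1: down by d1 = 4/3 → (0, -4/3)
  seg 2: right by d1 = 4/3 → (4/3, -4/3)
  seg 3: up by d5 = 0 → (4/3, -4/3)
  seg 4: down by d2 = 5 → (4/3, -19/3)
  seg 5: down by d6 = 2/3 → (4/3, -7)
  seg 6: right by d2 = 5 → (19/3, -7)
  seg 7: up by d6 = 2/3 → (19/3, -19/3)
  seg 8: up by d4 = 2/3 → (19/3, -17/3)
  seg 9: down by d6 = 2/3 → (19/3, -19/3)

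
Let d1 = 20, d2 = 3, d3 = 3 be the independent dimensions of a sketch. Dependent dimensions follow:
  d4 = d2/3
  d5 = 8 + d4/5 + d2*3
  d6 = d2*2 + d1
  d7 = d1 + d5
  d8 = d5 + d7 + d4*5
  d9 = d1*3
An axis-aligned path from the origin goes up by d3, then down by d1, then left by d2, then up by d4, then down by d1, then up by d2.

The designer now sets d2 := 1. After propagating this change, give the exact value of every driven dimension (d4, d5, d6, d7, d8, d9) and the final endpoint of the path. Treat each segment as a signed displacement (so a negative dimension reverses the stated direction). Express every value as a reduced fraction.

d4 = 1/3
d5 = 166/15
d6 = 22
d7 = 466/15
d8 = 219/5
d9 = 60
endpoint = (-1, -107/3)

Apply edit: d2 := 1
  d4 = d2/3 = 1/3
  d5 = 8 + d4/5 + d2*3 = 166/15
  d6 = d2*2 + d1 = 22
  d7 = d1 + d5 = 466/15
  d8 = d5 + d7 + d4*5 = 219/5
  d9 = d1*3 = 60
Walk from origin (0, 0):
  seg 1: up by d3 = 3 → (0, 3)
  seg 2: down by d1 = 20 → (0, -17)
  seg 3: left by d2 = 1 → (-1, -17)
  seg 4: up by d4 = 1/3 → (-1, -50/3)
  seg 5: down by d1 = 20 → (-1, -110/3)
  seg 6: up by d2 = 1 → (-1, -107/3)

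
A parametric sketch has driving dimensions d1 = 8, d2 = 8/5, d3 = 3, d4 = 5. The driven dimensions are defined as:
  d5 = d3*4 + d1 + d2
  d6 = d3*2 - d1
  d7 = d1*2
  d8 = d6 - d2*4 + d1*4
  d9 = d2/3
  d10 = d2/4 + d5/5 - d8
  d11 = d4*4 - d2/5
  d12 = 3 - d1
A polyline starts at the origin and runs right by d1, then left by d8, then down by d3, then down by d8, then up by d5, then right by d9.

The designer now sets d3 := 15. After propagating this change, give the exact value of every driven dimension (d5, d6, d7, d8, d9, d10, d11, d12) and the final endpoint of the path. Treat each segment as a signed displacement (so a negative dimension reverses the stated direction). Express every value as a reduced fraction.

d5 = 348/5
d6 = 22
d7 = 16
d8 = 238/5
d9 = 8/15
d10 = -832/25
d11 = 492/25
d12 = -5
endpoint = (-586/15, 7)

Apply edit: d3 := 15
  d5 = d3*4 + d1 + d2 = 348/5
  d6 = d3*2 - d1 = 22
  d7 = d1*2 = 16
  d8 = d6 - d2*4 + d1*4 = 238/5
  d9 = d2/3 = 8/15
  d10 = d2/4 + d5/5 - d8 = -832/25
  d11 = d4*4 - d2/5 = 492/25
  d12 = 3 - d1 = -5
Walk from origin (0, 0):
  seg 1: right by d1 = 8 → (8, 0)
  seg 2: left by d8 = 238/5 → (-198/5, 0)
  seg 3: down by d3 = 15 → (-198/5, -15)
  seg 4: down by d8 = 238/5 → (-198/5, -313/5)
  seg 5: up by d5 = 348/5 → (-198/5, 7)
  seg 6: right by d9 = 8/15 → (-586/15, 7)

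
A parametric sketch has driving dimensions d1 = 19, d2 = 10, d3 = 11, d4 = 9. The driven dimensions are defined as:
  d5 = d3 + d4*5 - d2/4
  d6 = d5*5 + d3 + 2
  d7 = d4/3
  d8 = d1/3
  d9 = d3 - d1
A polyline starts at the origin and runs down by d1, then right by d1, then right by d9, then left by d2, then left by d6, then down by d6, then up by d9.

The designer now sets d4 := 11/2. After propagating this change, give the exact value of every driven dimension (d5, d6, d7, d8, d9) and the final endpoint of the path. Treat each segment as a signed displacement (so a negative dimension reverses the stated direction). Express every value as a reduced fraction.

Apply edit: d4 := 11/2
  d5 = d3 + d4*5 - d2/4 = 36
  d6 = d5*5 + d3 + 2 = 193
  d7 = d4/3 = 11/6
  d8 = d1/3 = 19/3
  d9 = d3 - d1 = -8
Walk from origin (0, 0):
  seg 1: down by d1 = 19 → (0, -19)
  seg 2: right by d1 = 19 → (19, -19)
  seg 3: right by d9 = -8 → (11, -19)
  seg 4: left by d2 = 10 → (1, -19)
  seg 5: left by d6 = 193 → (-192, -19)
  seg 6: down by d6 = 193 → (-192, -212)
  seg 7: up by d9 = -8 → (-192, -220)

d5 = 36
d6 = 193
d7 = 11/6
d8 = 19/3
d9 = -8
endpoint = (-192, -220)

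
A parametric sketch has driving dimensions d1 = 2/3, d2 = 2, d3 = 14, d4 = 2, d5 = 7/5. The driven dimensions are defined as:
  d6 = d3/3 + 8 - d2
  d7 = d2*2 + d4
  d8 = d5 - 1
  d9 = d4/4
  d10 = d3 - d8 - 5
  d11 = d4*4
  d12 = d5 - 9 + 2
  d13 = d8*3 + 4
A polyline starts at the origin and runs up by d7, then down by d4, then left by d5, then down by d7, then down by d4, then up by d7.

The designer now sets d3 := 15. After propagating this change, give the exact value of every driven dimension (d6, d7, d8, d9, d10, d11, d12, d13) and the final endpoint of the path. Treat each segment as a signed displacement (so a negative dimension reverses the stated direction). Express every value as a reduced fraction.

d6 = 11
d7 = 6
d8 = 2/5
d9 = 1/2
d10 = 48/5
d11 = 8
d12 = -28/5
d13 = 26/5
endpoint = (-7/5, 2)

Apply edit: d3 := 15
  d6 = d3/3 + 8 - d2 = 11
  d7 = d2*2 + d4 = 6
  d8 = d5 - 1 = 2/5
  d9 = d4/4 = 1/2
  d10 = d3 - d8 - 5 = 48/5
  d11 = d4*4 = 8
  d12 = d5 - 9 + 2 = -28/5
  d13 = d8*3 + 4 = 26/5
Walk from origin (0, 0):
  seg 1: up by d7 = 6 → (0, 6)
  seg 2: down by d4 = 2 → (0, 4)
  seg 3: left by d5 = 7/5 → (-7/5, 4)
  seg 4: down by d7 = 6 → (-7/5, -2)
  seg 5: down by d4 = 2 → (-7/5, -4)
  seg 6: up by d7 = 6 → (-7/5, 2)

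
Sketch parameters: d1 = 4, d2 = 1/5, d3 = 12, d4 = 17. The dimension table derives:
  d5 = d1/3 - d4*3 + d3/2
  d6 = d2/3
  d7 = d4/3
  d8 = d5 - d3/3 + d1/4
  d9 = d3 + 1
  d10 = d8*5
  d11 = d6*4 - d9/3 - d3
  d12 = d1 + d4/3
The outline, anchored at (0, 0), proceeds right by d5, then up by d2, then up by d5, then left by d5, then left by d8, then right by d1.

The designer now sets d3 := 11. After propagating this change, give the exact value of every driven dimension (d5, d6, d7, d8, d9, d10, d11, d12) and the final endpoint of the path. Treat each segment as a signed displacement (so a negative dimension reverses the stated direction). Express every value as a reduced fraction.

d5 = -265/6
d6 = 1/15
d7 = 17/3
d8 = -281/6
d9 = 12
d10 = -1405/6
d11 = -221/15
d12 = 29/3
endpoint = (305/6, -1319/30)

Apply edit: d3 := 11
  d5 = d1/3 - d4*3 + d3/2 = -265/6
  d6 = d2/3 = 1/15
  d7 = d4/3 = 17/3
  d8 = d5 - d3/3 + d1/4 = -281/6
  d9 = d3 + 1 = 12
  d10 = d8*5 = -1405/6
  d11 = d6*4 - d9/3 - d3 = -221/15
  d12 = d1 + d4/3 = 29/3
Walk from origin (0, 0):
  seg 1: right by d5 = -265/6 → (-265/6, 0)
  seg 2: up by d2 = 1/5 → (-265/6, 1/5)
  seg 3: up by d5 = -265/6 → (-265/6, -1319/30)
  seg 4: left by d5 = -265/6 → (0, -1319/30)
  seg 5: left by d8 = -281/6 → (281/6, -1319/30)
  seg 6: right by d1 = 4 → (305/6, -1319/30)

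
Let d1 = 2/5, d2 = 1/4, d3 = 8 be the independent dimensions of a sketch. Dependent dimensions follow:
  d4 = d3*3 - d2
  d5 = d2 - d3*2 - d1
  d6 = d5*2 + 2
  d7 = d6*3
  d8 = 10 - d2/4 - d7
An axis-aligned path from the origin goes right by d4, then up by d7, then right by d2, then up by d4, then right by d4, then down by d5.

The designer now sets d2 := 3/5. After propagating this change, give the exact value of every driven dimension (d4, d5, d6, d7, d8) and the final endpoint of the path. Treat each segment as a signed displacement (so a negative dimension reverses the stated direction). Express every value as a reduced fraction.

Apply edit: d2 := 3/5
  d4 = d3*3 - d2 = 117/5
  d5 = d2 - d3*2 - d1 = -79/5
  d6 = d5*2 + 2 = -148/5
  d7 = d6*3 = -444/5
  d8 = 10 - d2/4 - d7 = 1973/20
Walk from origin (0, 0):
  seg 1: right by d4 = 117/5 → (117/5, 0)
  seg 2: up by d7 = -444/5 → (117/5, -444/5)
  seg 3: right by d2 = 3/5 → (24, -444/5)
  seg 4: up by d4 = 117/5 → (24, -327/5)
  seg 5: right by d4 = 117/5 → (237/5, -327/5)
  seg 6: down by d5 = -79/5 → (237/5, -248/5)

d4 = 117/5
d5 = -79/5
d6 = -148/5
d7 = -444/5
d8 = 1973/20
endpoint = (237/5, -248/5)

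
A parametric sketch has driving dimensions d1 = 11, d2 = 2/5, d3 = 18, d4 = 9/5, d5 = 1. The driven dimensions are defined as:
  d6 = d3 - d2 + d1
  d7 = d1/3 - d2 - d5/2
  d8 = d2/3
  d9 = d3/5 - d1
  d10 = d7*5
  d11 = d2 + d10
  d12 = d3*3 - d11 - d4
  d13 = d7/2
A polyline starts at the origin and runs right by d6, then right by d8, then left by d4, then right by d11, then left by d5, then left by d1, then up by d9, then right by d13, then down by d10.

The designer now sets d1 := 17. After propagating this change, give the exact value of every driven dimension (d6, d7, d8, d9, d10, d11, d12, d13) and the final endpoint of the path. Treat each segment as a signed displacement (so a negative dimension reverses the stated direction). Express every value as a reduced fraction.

Apply edit: d1 := 17
  d6 = d3 - d2 + d1 = 173/5
  d7 = d1/3 - d2 - d5/2 = 143/30
  d8 = d2/3 = 2/15
  d9 = d3/5 - d1 = -67/5
  d10 = d7*5 = 143/6
  d11 = d2 + d10 = 727/30
  d12 = d3*3 - d11 - d4 = 839/30
  d13 = d7/2 = 143/60
Walk from origin (0, 0):
  seg 1: right by d6 = 173/5 → (173/5, 0)
  seg 2: right by d8 = 2/15 → (521/15, 0)
  seg 3: left by d4 = 9/5 → (494/15, 0)
  seg 4: right by d11 = 727/30 → (343/6, 0)
  seg 5: left by d5 = 1 → (337/6, 0)
  seg 6: left by d1 = 17 → (235/6, 0)
  seg 7: up by d9 = -67/5 → (235/6, -67/5)
  seg 8: right by d13 = 143/60 → (831/20, -67/5)
  seg 9: down by d10 = 143/6 → (831/20, -1117/30)

d6 = 173/5
d7 = 143/30
d8 = 2/15
d9 = -67/5
d10 = 143/6
d11 = 727/30
d12 = 839/30
d13 = 143/60
endpoint = (831/20, -1117/30)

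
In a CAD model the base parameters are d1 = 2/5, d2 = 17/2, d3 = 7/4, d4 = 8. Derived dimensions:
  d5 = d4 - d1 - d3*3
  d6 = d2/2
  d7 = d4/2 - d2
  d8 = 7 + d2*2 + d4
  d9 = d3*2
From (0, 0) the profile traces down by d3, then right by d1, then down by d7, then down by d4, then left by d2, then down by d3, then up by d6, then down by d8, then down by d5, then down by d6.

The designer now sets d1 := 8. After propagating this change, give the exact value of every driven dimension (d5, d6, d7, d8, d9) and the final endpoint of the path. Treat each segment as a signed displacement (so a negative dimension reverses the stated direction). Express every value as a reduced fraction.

Apply edit: d1 := 8
  d5 = d4 - d1 - d3*3 = -21/4
  d6 = d2/2 = 17/4
  d7 = d4/2 - d2 = -9/2
  d8 = 7 + d2*2 + d4 = 32
  d9 = d3*2 = 7/2
Walk from origin (0, 0):
  seg 1: down by d3 = 7/4 → (0, -7/4)
  seg 2: right by d1 = 8 → (8, -7/4)
  seg 3: down by d7 = -9/2 → (8, 11/4)
  seg 4: down by d4 = 8 → (8, -21/4)
  seg 5: left by d2 = 17/2 → (-1/2, -21/4)
  seg 6: down by d3 = 7/4 → (-1/2, -7)
  seg 7: up by d6 = 17/4 → (-1/2, -11/4)
  seg 8: down by d8 = 32 → (-1/2, -139/4)
  seg 9: down by d5 = -21/4 → (-1/2, -59/2)
  seg 10: down by d6 = 17/4 → (-1/2, -135/4)

d5 = -21/4
d6 = 17/4
d7 = -9/2
d8 = 32
d9 = 7/2
endpoint = (-1/2, -135/4)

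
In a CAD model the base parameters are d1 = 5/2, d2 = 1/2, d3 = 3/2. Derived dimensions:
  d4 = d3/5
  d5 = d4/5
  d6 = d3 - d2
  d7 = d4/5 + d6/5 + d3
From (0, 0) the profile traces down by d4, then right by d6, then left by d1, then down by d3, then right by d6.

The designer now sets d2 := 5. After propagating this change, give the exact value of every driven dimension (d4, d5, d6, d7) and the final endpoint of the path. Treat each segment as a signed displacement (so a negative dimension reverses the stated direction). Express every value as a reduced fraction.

Apply edit: d2 := 5
  d4 = d3/5 = 3/10
  d5 = d4/5 = 3/50
  d6 = d3 - d2 = -7/2
  d7 = d4/5 + d6/5 + d3 = 43/50
Walk from origin (0, 0):
  seg 1: down by d4 = 3/10 → (0, -3/10)
  seg 2: right by d6 = -7/2 → (-7/2, -3/10)
  seg 3: left by d1 = 5/2 → (-6, -3/10)
  seg 4: down by d3 = 3/2 → (-6, -9/5)
  seg 5: right by d6 = -7/2 → (-19/2, -9/5)

d4 = 3/10
d5 = 3/50
d6 = -7/2
d7 = 43/50
endpoint = (-19/2, -9/5)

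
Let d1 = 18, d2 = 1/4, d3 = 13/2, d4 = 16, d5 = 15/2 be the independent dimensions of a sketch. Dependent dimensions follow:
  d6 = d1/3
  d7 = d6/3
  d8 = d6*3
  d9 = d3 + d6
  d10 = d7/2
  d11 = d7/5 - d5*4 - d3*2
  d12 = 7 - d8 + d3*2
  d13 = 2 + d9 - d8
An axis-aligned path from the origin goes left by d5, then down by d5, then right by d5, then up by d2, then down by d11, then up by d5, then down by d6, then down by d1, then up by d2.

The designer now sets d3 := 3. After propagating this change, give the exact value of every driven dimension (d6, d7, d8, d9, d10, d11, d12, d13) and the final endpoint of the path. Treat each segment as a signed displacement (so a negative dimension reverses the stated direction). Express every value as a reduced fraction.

d6 = 6
d7 = 2
d8 = 18
d9 = 9
d10 = 1
d11 = -178/5
d12 = -5
d13 = -7
endpoint = (0, 121/10)

Apply edit: d3 := 3
  d6 = d1/3 = 6
  d7 = d6/3 = 2
  d8 = d6*3 = 18
  d9 = d3 + d6 = 9
  d10 = d7/2 = 1
  d11 = d7/5 - d5*4 - d3*2 = -178/5
  d12 = 7 - d8 + d3*2 = -5
  d13 = 2 + d9 - d8 = -7
Walk from origin (0, 0):
  seg 1: left by d5 = 15/2 → (-15/2, 0)
  seg 2: down by d5 = 15/2 → (-15/2, -15/2)
  seg 3: right by d5 = 15/2 → (0, -15/2)
  seg 4: up by d2 = 1/4 → (0, -29/4)
  seg 5: down by d11 = -178/5 → (0, 567/20)
  seg 6: up by d5 = 15/2 → (0, 717/20)
  seg 7: down by d6 = 6 → (0, 597/20)
  seg 8: down by d1 = 18 → (0, 237/20)
  seg 9: up by d2 = 1/4 → (0, 121/10)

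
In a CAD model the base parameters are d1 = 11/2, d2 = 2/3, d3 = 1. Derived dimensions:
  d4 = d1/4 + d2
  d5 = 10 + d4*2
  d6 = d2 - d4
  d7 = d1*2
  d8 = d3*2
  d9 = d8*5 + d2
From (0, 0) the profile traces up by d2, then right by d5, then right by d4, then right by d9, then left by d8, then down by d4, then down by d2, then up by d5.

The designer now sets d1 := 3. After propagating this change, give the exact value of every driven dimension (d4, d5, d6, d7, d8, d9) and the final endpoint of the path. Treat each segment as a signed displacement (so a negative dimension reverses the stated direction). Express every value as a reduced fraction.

d4 = 17/12
d5 = 77/6
d6 = -3/4
d7 = 6
d8 = 2
d9 = 32/3
endpoint = (275/12, 137/12)

Apply edit: d1 := 3
  d4 = d1/4 + d2 = 17/12
  d5 = 10 + d4*2 = 77/6
  d6 = d2 - d4 = -3/4
  d7 = d1*2 = 6
  d8 = d3*2 = 2
  d9 = d8*5 + d2 = 32/3
Walk from origin (0, 0):
  seg 1: up by d2 = 2/3 → (0, 2/3)
  seg 2: right by d5 = 77/6 → (77/6, 2/3)
  seg 3: right by d4 = 17/12 → (57/4, 2/3)
  seg 4: right by d9 = 32/3 → (299/12, 2/3)
  seg 5: left by d8 = 2 → (275/12, 2/3)
  seg 6: down by d4 = 17/12 → (275/12, -3/4)
  seg 7: down by d2 = 2/3 → (275/12, -17/12)
  seg 8: up by d5 = 77/6 → (275/12, 137/12)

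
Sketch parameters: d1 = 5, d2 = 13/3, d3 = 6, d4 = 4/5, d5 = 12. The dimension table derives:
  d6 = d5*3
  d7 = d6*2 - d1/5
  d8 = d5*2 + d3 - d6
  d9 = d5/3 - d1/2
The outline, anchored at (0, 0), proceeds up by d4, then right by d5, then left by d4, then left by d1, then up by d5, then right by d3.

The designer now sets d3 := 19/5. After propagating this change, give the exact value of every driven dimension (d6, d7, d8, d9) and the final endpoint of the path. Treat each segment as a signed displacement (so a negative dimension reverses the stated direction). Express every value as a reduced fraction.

d6 = 36
d7 = 71
d8 = -41/5
d9 = 3/2
endpoint = (10, 64/5)

Apply edit: d3 := 19/5
  d6 = d5*3 = 36
  d7 = d6*2 - d1/5 = 71
  d8 = d5*2 + d3 - d6 = -41/5
  d9 = d5/3 - d1/2 = 3/2
Walk from origin (0, 0):
  seg 1: up by d4 = 4/5 → (0, 4/5)
  seg 2: right by d5 = 12 → (12, 4/5)
  seg 3: left by d4 = 4/5 → (56/5, 4/5)
  seg 4: left by d1 = 5 → (31/5, 4/5)
  seg 5: up by d5 = 12 → (31/5, 64/5)
  seg 6: right by d3 = 19/5 → (10, 64/5)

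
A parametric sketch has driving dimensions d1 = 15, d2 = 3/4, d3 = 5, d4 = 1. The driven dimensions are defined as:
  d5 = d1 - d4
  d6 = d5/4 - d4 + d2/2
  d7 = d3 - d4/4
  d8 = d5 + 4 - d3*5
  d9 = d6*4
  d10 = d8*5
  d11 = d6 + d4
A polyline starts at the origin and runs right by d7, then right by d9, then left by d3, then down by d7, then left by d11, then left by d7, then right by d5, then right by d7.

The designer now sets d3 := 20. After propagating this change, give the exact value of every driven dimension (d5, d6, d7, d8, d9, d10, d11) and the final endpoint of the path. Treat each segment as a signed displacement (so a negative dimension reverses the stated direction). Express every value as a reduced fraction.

d5 = 14
d6 = 23/8
d7 = 79/4
d8 = -82
d9 = 23/2
d10 = -410
d11 = 31/8
endpoint = (171/8, -79/4)

Apply edit: d3 := 20
  d5 = d1 - d4 = 14
  d6 = d5/4 - d4 + d2/2 = 23/8
  d7 = d3 - d4/4 = 79/4
  d8 = d5 + 4 - d3*5 = -82
  d9 = d6*4 = 23/2
  d10 = d8*5 = -410
  d11 = d6 + d4 = 31/8
Walk from origin (0, 0):
  seg 1: right by d7 = 79/4 → (79/4, 0)
  seg 2: right by d9 = 23/2 → (125/4, 0)
  seg 3: left by d3 = 20 → (45/4, 0)
  seg 4: down by d7 = 79/4 → (45/4, -79/4)
  seg 5: left by d11 = 31/8 → (59/8, -79/4)
  seg 6: left by d7 = 79/4 → (-99/8, -79/4)
  seg 7: right by d5 = 14 → (13/8, -79/4)
  seg 8: right by d7 = 79/4 → (171/8, -79/4)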